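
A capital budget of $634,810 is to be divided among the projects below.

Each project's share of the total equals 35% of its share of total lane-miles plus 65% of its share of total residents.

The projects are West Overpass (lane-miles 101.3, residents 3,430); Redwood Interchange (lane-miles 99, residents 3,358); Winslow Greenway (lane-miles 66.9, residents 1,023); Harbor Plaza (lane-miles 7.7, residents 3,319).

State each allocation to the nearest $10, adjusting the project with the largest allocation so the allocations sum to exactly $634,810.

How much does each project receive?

West Overpass: $209,030; Redwood Interchange: $204,510; Winslow Greenway: $92,000; Harbor Plaza: $129,270

Totals — lane-miles 274.9, residents 11,130.
Blended shares (35% lane-miles + 65% residents): West Overpass 0.3293; Redwood Interchange 0.3222; Winslow Greenway 0.1449; Harbor Plaza 0.2036.
Unrounded shares: West Overpass 209,035.72; Redwood Interchange 204,507.50; Winslow Greenway 91,996.90; Harbor Plaza 129,269.88.
After rounding ($10): West Overpass $209,040; Redwood Interchange $204,510; Winslow Greenway $92,000; Harbor Plaza $129,270. Sum = $634,820.
Difference $634,810 − $634,820 = −$10 applied to largest allocation (West Overpass): West Overpass becomes $209,030.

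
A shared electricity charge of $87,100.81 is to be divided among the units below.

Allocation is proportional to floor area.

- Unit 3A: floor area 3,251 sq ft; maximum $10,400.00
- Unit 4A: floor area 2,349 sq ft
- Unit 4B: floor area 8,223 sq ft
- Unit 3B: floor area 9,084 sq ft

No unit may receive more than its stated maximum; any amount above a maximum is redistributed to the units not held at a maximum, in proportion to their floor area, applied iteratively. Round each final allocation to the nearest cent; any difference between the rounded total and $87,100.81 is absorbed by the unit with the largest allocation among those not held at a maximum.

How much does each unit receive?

Sum of floor area: 22,907.
Pro-rata shares before constraints: Unit 3A 12,361.4936; Unit 4A 8,931.7590; Unit 4B 31,266.8599; Unit 3B 34,540.6975.
Cap binds for Unit 3A ($10,400.00); remaining pool $76,700.81 reallocated over remaining floor area 19,656.
Redistributed shares: Unit 4A 9,166.1682 → $9,166.17; Unit 4B 32,087.4420 → $32,087.44; Unit 3B 35,447.1997 → $35,447.20.

Unit 3A: $10,400.00 · Unit 4A: $9,166.17 · Unit 4B: $32,087.44 · Unit 3B: $35,447.20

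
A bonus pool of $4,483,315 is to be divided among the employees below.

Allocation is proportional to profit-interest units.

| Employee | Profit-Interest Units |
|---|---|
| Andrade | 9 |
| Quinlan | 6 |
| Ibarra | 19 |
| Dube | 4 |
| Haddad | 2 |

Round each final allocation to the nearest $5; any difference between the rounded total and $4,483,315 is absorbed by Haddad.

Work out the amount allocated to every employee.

Profit-interest units total: 40.
Pro-rata amounts: Andrade 9/40 × $4,483,315 = 1,008,745.88; Quinlan 6/40 × $4,483,315 = 672,497.25; Ibarra 19/40 × $4,483,315 = 2,129,574.62; Dube 4/40 × $4,483,315 = 448,331.50; Haddad 2/40 × $4,483,315 = 224,165.75.
At nearest $5: Andrade $1,008,745; Quinlan $672,495; Ibarra $2,129,575; Dube $448,330; Haddad $224,165. Sum = $4,483,310.
Difference $4,483,315 − $4,483,310 = +$5 applied to Haddad: Haddad becomes $224,170.

Andrade: $1,008,745 | Quinlan: $672,495 | Ibarra: $2,129,575 | Dube: $448,330 | Haddad: $224,170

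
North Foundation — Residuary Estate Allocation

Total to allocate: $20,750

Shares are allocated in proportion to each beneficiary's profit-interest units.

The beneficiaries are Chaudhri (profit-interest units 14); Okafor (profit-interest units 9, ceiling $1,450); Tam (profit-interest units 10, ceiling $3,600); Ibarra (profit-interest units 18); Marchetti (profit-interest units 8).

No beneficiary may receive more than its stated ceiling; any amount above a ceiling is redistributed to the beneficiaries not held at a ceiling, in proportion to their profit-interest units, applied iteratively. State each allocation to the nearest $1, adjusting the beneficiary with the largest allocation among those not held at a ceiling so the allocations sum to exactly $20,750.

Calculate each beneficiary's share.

Chaudhri: $5,495 | Okafor: $1,450 | Tam: $3,600 | Ibarra: $7,065 | Marchetti: $3,140

Profit-interest units total: 59.
Proportional shares (ignoring caps): Chaudhri 4,923.73; Okafor 3,165.25; Tam 3,516.95; Ibarra 6,330.51; Marchetti 2,813.56.
Capped: Okafor ($1,450); residual $19,300 reallocated over remaining profit-interest units 50.
Capped: Tam ($3,600); residual $15,700 reallocated over remaining profit-interest units 40.
Redistributed shares: Chaudhri 5,495.00 → $5,495; Ibarra 7,065.00 → $7,065; Marchetti 3,140.00 → $3,140.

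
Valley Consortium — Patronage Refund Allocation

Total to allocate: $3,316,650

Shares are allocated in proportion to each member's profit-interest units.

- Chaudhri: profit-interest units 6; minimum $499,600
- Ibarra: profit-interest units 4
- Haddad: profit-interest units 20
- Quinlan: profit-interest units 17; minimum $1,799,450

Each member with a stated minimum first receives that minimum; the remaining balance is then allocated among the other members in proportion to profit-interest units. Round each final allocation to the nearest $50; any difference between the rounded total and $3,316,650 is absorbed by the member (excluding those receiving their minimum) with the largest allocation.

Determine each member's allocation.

Chaudhri: $499,600; Ibarra: $169,600; Haddad: $848,000; Quinlan: $1,799,450

Fund the minimums — Chaudhri $499,600; Quinlan $1,799,450. Remaining pool $1,017,600.
Remaining pool split over remaining profit-interest units 24: Ibarra 169,600.00 → $169,600; Haddad 848,000.00 → $848,000.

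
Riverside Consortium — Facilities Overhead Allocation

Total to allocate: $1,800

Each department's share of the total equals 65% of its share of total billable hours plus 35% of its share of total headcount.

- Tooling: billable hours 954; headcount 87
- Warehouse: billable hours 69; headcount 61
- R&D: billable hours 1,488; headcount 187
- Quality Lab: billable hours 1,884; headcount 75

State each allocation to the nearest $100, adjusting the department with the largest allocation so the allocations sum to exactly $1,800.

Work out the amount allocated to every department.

Totals — billable hours 4,395, headcount 410.
Combined weights (65% billable hours + 35% headcount): Tooling 0.2154; Warehouse 0.0623; R&D 0.3797; Quality Lab 0.3427.
Raw shares: Tooling 387.65; Warehouse 112.10; R&D 683.46; Quality Lab 616.79.
Rounded to nearest $100: Tooling $400; Warehouse $100; R&D $700; Quality Lab $600. Sum = $1,800.
No rounding difference to absorb.

Tooling: $400 | Warehouse: $100 | R&D: $700 | Quality Lab: $600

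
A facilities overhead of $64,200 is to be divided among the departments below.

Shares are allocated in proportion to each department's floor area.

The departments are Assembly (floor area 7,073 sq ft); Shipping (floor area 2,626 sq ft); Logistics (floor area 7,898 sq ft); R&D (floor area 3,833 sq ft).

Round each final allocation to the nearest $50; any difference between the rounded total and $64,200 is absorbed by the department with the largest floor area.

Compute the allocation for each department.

Floor area total: 7,073 + 2,626 + 7,898 + 3,833 = 21,430.
Pro-rata amounts: Assembly 21,189.30; Shipping 7,866.97; Logistics 23,660.83; R&D 11,482.90.
Rounded to nearest $50: Assembly $21,200; Shipping $7,850; Logistics $23,650; R&D $11,500. Sum = $64,200.
Sum already equals the total — no adjustment.

Assembly: $21,200 · Shipping: $7,850 · Logistics: $23,650 · R&D: $11,500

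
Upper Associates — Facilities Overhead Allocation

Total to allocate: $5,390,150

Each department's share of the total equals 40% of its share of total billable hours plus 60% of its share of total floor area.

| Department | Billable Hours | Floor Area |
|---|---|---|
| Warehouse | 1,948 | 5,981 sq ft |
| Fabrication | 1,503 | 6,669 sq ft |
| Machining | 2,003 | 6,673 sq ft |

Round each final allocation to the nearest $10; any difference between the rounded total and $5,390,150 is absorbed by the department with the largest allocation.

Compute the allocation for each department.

Warehouse: $1,771,120 | Fabrication: $1,710,350 | Machining: $1,908,680

Totals — billable hours 5,454, floor area 19,323.
Composite weights (40% billable hours + 60% floor area): Warehouse 0.3286; Fabrication 0.3173; Machining 0.3541.
Unrounded shares: Warehouse 1,771,117.71; Fabrication 1,710,352.10; Machining 1,908,680.18.
At nearest $10: Warehouse $1,771,120; Fabrication $1,710,350; Machining $1,908,680. Sum = $5,390,150.
Rounded total matches; no reconciliation needed.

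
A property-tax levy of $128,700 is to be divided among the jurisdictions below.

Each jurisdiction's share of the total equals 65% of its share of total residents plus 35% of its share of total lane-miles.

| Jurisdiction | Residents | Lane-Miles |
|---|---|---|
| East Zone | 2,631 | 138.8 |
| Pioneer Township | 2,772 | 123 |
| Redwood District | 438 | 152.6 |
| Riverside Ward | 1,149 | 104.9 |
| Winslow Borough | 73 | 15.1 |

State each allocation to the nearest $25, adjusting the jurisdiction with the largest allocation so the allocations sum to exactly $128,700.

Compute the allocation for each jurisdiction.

Totals — residents 7,063, lane-miles 534.4.
Composite weights (65% residents + 35% lane-miles): East Zone 0.3330; Pioneer Township 0.3357; Redwood District 0.1403; Riverside Ward 0.1744; Winslow Borough 0.0166.
Proportional shares: East Zone 42,861.43; Pioneer Township 43,199.66; Redwood District 18,050.50; Riverside Ward 22,450.99; Winslow Borough 2,137.41.
After rounding ($25): East Zone $42,850; Pioneer Township $43,200; Redwood District $18,050; Riverside Ward $22,450; Winslow Borough $2,125. Sum = $128,675.
Difference $128,700 − $128,675 = +$25 applied to largest allocation (Pioneer Township): Pioneer Township becomes $43,225.

East Zone: $42,850; Pioneer Township: $43,225; Redwood District: $18,050; Riverside Ward: $22,450; Winslow Borough: $2,125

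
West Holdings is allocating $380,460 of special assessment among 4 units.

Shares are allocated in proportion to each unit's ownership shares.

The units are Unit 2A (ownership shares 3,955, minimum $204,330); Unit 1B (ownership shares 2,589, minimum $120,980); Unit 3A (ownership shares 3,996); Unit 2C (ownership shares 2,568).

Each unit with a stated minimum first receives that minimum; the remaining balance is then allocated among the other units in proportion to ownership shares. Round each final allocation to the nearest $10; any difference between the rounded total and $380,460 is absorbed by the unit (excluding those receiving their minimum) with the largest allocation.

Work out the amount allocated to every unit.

Unit 2A: $204,330; Unit 1B: $120,980; Unit 3A: $33,570; Unit 2C: $21,580

Minimums first: Unit 2A $204,330; Unit 1B $120,980. Residual $55,150.
Residual split over remaining ownership shares 6,564: Unit 3A 33,573.95 → $33,570; Unit 2C 21,576.05 → $21,580.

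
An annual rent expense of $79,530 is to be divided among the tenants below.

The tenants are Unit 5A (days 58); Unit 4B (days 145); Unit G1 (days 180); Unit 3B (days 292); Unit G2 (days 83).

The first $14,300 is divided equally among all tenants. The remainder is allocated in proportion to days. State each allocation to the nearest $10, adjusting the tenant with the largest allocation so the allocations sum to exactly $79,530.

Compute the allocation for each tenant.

Unit 5A: $7,850; Unit 4B: $15,340; Unit G1: $18,350; Unit 3B: $27,990; Unit G2: $10,000

First tranche $14,300 split equally: $2,860 each.
Remainder $65,230 by days (total 758): Unit 5A 4,991.21 → $4,990; Unit 4B 12,478.03 → $12,480; Unit G1 15,489.97 → $15,490; Unit 3B 25,128.18 → $25,130; Unit G2 7,142.60 → $7,140.
Totals: Unit 5A $2,860 + $4,990 = $7,850; Unit 4B $2,860 + $12,480 = $15,340; Unit G1 $2,860 + $15,490 = $18,350; Unit 3B $2,860 + $25,130 = $27,990; Unit G2 $2,860 + $7,140 = $10,000.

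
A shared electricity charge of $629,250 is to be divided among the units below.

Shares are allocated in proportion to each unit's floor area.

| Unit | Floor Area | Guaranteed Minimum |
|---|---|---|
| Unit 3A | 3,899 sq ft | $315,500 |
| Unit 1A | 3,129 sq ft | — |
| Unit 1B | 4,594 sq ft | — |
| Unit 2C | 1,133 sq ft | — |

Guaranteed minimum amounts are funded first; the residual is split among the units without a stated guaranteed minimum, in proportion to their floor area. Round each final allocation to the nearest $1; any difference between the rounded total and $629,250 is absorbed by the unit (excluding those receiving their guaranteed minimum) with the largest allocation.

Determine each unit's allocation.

Minimums first: Unit 3A $315,500. Residual $313,750.
Residual split over remaining floor area 8,856: Unit 1A 110,854.08 → $110,854; Unit 1B 162,756.04 → $162,756; Unit 2C 40,139.88 → $40,140.

Unit 3A: $315,500; Unit 1A: $110,854; Unit 1B: $162,756; Unit 2C: $40,140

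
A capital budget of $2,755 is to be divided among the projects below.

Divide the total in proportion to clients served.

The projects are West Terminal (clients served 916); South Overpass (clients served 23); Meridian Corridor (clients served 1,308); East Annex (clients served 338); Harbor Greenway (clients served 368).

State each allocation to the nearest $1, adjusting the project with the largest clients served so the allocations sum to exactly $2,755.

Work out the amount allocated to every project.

Total clients served = 2,953.
Proportional shares: West Terminal 916/2,953 × $2,755 = 854.58; South Overpass 23/2,953 × $2,755 = 21.46; Meridian Corridor 1,308/2,953 × $2,755 = 1,220.30; East Annex 338/2,953 × $2,755 = 315.34; Harbor Greenway 368/2,953 × $2,755 = 343.33.
At nearest $1: West Terminal $855; South Overpass $21; Meridian Corridor $1,220; East Annex $315; Harbor Greenway $343. Sum = $2,754.
Difference $2,755 − $2,754 = +$1 applied to largest clients served (Meridian Corridor): Meridian Corridor becomes $1,221.

West Terminal: $855 | South Overpass: $21 | Meridian Corridor: $1,221 | East Annex: $315 | Harbor Greenway: $343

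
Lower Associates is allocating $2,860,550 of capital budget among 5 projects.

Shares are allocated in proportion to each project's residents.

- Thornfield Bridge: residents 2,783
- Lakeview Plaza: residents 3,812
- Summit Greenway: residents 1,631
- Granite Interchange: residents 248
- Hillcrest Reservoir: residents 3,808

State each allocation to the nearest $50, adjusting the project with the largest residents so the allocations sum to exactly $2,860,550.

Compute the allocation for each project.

Thornfield Bridge: $648,200 · Lakeview Plaza: $887,850 · Summit Greenway: $379,850 · Granite Interchange: $57,750 · Hillcrest Reservoir: $886,900

Combined residents = 2,783 + 3,812 + 1,631 + 248 + 3,808 = 12,282.
Unrounded shares: Thornfield Bridge 648,177.06; Lakeview Plaza 887,837.21; Summit Greenway 379,869.49; Granite Interchange 57,760.66; Hillcrest Reservoir 886,905.59.
Rounded to nearest $50: Thornfield Bridge $648,200; Lakeview Plaza $887,850; Summit Greenway $379,850; Granite Interchange $57,750; Hillcrest Reservoir $886,900. Sum = $2,860,550.
Sum already equals the total — no adjustment.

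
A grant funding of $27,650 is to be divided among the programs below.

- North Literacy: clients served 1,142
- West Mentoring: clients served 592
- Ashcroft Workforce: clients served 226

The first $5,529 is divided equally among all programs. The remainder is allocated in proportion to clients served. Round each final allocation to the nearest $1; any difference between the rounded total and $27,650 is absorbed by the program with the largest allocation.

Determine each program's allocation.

First tranche $5,529 split equally: $1,843 each.
Remainder $22,121 by clients served (total 1,960): North Literacy 12,888.87 → $12,889; West Mentoring 6,681.44 → $6,681; Ashcroft Workforce 2,550.69 → $2,551.
Totals: North Literacy $1,843 + $12,889 = $14,732; West Mentoring $1,843 + $6,681 = $8,524; Ashcroft Workforce $1,843 + $2,551 = $4,394.

North Literacy: $14,732; West Mentoring: $8,524; Ashcroft Workforce: $4,394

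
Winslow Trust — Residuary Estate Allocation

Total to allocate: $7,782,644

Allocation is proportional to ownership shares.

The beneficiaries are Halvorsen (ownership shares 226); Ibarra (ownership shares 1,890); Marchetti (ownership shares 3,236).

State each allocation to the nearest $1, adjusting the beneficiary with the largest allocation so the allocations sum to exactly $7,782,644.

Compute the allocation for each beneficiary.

Total ownership shares = 5,352.
Pro-rata amounts: Halvorsen 226/5,352 × $7,782,644 = 328,639.30; Ibarra 1,890/5,352 × $7,782,644 = 2,748,355.22; Marchetti 3,236/5,352 × $7,782,644 = 4,705,649.47.
After rounding ($1): Halvorsen $328,639; Ibarra $2,748,355; Marchetti $4,705,649. Sum = $7,782,643.
Difference $7,782,644 − $7,782,643 = +$1 applied to largest allocation (Marchetti): Marchetti becomes $4,705,650.

Halvorsen: $328,639; Ibarra: $2,748,355; Marchetti: $4,705,650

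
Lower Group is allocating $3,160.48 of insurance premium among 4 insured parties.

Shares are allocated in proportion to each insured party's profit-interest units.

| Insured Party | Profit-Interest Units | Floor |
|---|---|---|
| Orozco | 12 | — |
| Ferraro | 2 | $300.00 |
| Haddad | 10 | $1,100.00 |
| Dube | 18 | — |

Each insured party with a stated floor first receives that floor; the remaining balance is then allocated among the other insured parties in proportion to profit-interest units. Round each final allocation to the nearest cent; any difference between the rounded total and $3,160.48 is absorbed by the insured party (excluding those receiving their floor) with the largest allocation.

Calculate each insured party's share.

Minimums first: Ferraro $300.00; Haddad $1,100.00. Residual $1,760.48.
Residual split over remaining profit-interest units 30: Orozco 704.1920 → $704.19; Dube 1,056.2880 → $1,056.29.

Orozco: $704.19 · Ferraro: $300.00 · Haddad: $1,100.00 · Dube: $1,056.29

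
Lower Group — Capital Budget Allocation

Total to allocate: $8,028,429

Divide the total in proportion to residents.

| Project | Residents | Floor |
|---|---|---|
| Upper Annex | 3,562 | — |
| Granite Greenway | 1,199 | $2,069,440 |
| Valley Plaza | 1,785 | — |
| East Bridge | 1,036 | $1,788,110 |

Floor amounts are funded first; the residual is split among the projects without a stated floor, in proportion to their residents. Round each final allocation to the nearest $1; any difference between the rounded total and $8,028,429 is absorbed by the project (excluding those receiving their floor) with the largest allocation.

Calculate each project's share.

Guaranteed amounts: Granite Greenway $2,069,440; East Bridge $1,788,110. Remaining pool $4,170,879.
Remaining pool split over remaining residents 5,347: Upper Annex 2,778,505.89 → $2,778,506; Valley Plaza 1,392,373.11 → $1,392,373.

Upper Annex: $2,778,506 | Granite Greenway: $2,069,440 | Valley Plaza: $1,392,373 | East Bridge: $1,788,110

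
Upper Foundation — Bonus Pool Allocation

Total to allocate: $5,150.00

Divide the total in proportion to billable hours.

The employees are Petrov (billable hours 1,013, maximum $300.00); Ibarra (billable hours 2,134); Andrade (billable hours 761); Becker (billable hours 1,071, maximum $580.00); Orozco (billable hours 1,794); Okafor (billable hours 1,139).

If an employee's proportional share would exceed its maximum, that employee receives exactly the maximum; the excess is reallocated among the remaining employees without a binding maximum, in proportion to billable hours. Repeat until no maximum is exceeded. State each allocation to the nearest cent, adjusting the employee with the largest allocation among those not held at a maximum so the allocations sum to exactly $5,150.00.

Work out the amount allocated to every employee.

Petrov: $300.00; Ibarra: $1,563.52; Andrade: $557.56; Becker: $580.00; Orozco: $1,314.41; Okafor: $834.51

Combined billable hours = 7,912.
Proportional shares (ignoring caps): Petrov 659.3718; Ibarra 1,389.0420; Andrade 495.3425; Becker 697.1246; Orozco 1,167.7326; Okafor 741.3865.
Capped: Petrov ($300.00), Becker ($580.00); residual $4,270.00 reallocated over remaining billable hours 5,828.
Shares after redistribution: Ibarra 1,563.5175 → $1,563.52; Andrade 557.5618 → $557.56; Orozco 1,314.4097 → $1,314.41; Okafor 834.5110 → $834.51.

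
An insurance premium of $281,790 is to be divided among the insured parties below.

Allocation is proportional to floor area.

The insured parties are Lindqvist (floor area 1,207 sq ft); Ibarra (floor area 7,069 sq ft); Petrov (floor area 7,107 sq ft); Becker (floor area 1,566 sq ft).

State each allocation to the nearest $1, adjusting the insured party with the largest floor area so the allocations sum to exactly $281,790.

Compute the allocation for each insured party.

Combined floor area = 16,949.
Unrounded shares: Lindqvist 1,207/16,949 × $281,790 = 20,067.29; Ibarra 7,069/16,949 × $281,790 = 117,527.49; Petrov 7,107/16,949 × $281,790 = 118,159.27; Becker 1,566/16,949 × $281,790 = 26,035.94.
After rounding ($1): Lindqvist $20,067; Ibarra $117,527; Petrov $118,159; Becker $26,036. Sum = $281,789.
Difference $281,790 − $281,789 = +$1 applied to largest floor area (Petrov): Petrov becomes $118,160.

Lindqvist: $20,067 | Ibarra: $117,527 | Petrov: $118,160 | Becker: $26,036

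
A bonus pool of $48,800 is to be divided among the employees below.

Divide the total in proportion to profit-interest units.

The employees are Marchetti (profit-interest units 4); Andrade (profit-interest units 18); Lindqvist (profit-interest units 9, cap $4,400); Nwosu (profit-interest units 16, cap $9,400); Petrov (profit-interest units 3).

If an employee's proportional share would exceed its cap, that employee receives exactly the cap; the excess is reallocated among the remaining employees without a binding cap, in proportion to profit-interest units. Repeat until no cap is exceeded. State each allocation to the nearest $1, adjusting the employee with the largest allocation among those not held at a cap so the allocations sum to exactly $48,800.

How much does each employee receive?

Marchetti: $5,600 · Andrade: $25,200 · Lindqvist: $4,400 · Nwosu: $9,400 · Petrov: $4,200

Combined profit-interest units = 50.
Unconstrained shares: Marchetti 3,904.00; Andrade 17,568.00; Lindqvist 8,784.00; Nwosu 15,616.00; Petrov 2,928.00.
Capped: Lindqvist ($4,400), Nwosu ($9,400); balance $35,000 reallocated over remaining profit-interest units 25.
Redistributed shares: Marchetti 5,600.00 → $5,600; Andrade 25,200.00 → $25,200; Petrov 4,200.00 → $4,200.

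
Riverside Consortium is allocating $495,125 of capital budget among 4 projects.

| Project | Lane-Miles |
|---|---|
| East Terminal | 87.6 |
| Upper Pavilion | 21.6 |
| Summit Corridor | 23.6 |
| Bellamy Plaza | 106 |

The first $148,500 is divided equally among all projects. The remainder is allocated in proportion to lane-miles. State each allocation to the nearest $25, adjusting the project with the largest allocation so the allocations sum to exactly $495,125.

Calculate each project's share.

$148,500 shared equally gives $37,125 per project.
Remainder $346,625 by lane-miles (total 238.8): East Terminal 127,153.89 → $127,150; Upper Pavilion 31,353.02 → $31,350; Summit Corridor 34,256.07 → $34,250; Bellamy Plaza 153,862.02 → $153,850.
Rounding difference +$25 on remainder applied to Bellamy Plaza.
Totals: East Terminal $37,125 + $127,150 = $164,275; Upper Pavilion $37,125 + $31,350 = $68,475; Summit Corridor $37,125 + $34,250 = $71,375; Bellamy Plaza $37,125 + $153,875 = $191,000.

East Terminal: $164,275; Upper Pavilion: $68,475; Summit Corridor: $71,375; Bellamy Plaza: $191,000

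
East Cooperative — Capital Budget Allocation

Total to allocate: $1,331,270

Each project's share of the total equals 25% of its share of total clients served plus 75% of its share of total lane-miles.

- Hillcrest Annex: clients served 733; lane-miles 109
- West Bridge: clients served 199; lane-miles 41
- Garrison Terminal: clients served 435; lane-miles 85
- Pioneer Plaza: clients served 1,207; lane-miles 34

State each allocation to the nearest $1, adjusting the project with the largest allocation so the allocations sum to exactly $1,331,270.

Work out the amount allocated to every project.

Totals — clients served 2,574, lane-miles 269.
Composite weights (25% clients served + 75% lane-miles): Hillcrest Annex 0.3751; West Bridge 0.1336; Garrison Terminal 0.2792; Pioneer Plaza 0.2120.
Proportional shares: Hillcrest Annex 499,354.11; West Bridge 177,911.14; Garrison Terminal 371,741.52; Pioneer Plaza 282,263.23.
At nearest $1: Hillcrest Annex $499,354; West Bridge $177,911; Garrison Terminal $371,742; Pioneer Plaza $282,263. Sum = $1,331,270.
No rounding difference to absorb.

Hillcrest Annex: $499,354 · West Bridge: $177,911 · Garrison Terminal: $371,742 · Pioneer Plaza: $282,263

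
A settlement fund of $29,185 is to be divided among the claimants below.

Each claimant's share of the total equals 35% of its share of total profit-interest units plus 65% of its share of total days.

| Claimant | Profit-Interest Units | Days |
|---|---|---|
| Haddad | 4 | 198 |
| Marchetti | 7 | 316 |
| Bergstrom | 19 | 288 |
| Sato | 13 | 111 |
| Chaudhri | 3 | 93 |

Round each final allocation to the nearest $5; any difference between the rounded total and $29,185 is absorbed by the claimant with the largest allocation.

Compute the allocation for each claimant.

Haddad: $4,620 · Marchetti: $7,515 · Bergstrom: $9,650 · Sato: $4,980 · Chaudhri: $2,420

Totals — profit-interest units 46, days 1,006.
Blended shares (35% profit-interest units + 65% days): Haddad 0.1584; Marchetti 0.2574; Bergstrom 0.3306; Sato 0.1706; Chaudhri 0.0829.
Proportional shares: Haddad 4,621.95; Marchetti 7,513.26; Bergstrom 9,649.98; Sato 4,979.92; Chaudhri 2,419.89.
At nearest $5: Haddad $4,620; Marchetti $7,515; Bergstrom $9,650; Sato $4,980; Chaudhri $2,420. Sum = $29,185.
No rounding difference to absorb.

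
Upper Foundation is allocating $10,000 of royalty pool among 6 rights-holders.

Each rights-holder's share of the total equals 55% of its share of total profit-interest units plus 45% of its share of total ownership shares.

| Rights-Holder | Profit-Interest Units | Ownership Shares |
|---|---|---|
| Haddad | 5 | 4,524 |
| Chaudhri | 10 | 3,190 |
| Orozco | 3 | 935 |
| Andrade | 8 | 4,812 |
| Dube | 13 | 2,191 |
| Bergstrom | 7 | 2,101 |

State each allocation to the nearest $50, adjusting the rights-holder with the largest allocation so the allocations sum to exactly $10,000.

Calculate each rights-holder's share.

Totals — profit-interest units 46, ownership shares 17,753.
Composite weights (55% profit-interest units + 45% ownership shares): Haddad 0.1745; Chaudhri 0.2004; Orozco 0.0596; Andrade 0.2176; Dube 0.2110; Bergstrom 0.1370.
Pro-rata amounts: Haddad 1,744.56; Chaudhri 2,004.25; Orozco 595.70; Andrade 2,176.26; Dube 2,109.72; Bergstrom 1,369.51.
After rounding ($50): Haddad $1,750; Chaudhri $2,000; Orozco $600; Andrade $2,200; Dube $2,100; Bergstrom $1,350. Sum = $10,000.
No rounding difference to absorb.

Haddad: $1,750 | Chaudhri: $2,000 | Orozco: $600 | Andrade: $2,200 | Dube: $2,100 | Bergstrom: $1,350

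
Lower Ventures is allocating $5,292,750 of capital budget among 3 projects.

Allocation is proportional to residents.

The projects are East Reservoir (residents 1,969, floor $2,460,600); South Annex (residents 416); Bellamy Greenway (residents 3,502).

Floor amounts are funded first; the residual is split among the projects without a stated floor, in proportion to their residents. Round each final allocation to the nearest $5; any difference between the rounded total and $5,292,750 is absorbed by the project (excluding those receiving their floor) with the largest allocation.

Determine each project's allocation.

Guaranteed amounts: East Reservoir $2,460,600. Remaining pool $2,832,150.
Remaining pool split over remaining residents 3,918: South Annex 300,708.12 → $300,710; Bellamy Greenway 2,531,441.88 → $2,531,440.

East Reservoir: $2,460,600 · South Annex: $300,710 · Bellamy Greenway: $2,531,440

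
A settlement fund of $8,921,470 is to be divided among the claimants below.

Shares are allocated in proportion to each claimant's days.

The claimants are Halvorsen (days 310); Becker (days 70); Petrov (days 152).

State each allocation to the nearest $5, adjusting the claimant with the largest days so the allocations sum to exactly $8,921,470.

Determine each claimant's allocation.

Halvorsen: $5,198,600 · Becker: $1,173,880 · Petrov: $2,548,990

Combined days = 310 + 70 + 152 = 532.
Proportional shares: Halvorsen 5,198,600.94; Becker 1,173,877.63; Petrov 2,548,991.43.
Rounded to nearest $5: Halvorsen $5,198,600; Becker $1,173,880; Petrov $2,548,990. Sum = $8,921,470.
Sum already equals the total — no adjustment.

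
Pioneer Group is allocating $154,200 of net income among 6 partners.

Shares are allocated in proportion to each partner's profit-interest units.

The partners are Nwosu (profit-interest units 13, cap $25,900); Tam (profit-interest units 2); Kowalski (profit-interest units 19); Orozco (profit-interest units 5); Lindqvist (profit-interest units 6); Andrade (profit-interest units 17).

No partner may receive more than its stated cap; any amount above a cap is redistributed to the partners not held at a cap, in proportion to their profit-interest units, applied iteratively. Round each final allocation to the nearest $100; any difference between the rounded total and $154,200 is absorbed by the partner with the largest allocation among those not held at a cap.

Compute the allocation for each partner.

Profit-interest units total: 62.
Unconstrained shares: Nwosu 32,332.26; Tam 4,974.19; Kowalski 47,254.84; Orozco 12,435.48; Lindqvist 14,922.58; Andrade 42,280.65.
Cap binds for Nwosu ($25,900); remaining pool $128,300 reallocated over remaining profit-interest units 49.
Shares after redistribution: Tam 5,236.73 → $5,200; Kowalski 49,748.98 → $49,700; Orozco 13,091.84 → $13,100; Lindqvist 15,710.20 → $15,700; Andrade 44,512.24 → $44,500.
Rounding difference +$100 applied to Kowalski → $49,800.

Nwosu: $25,900; Tam: $5,200; Kowalski: $49,800; Orozco: $13,100; Lindqvist: $15,700; Andrade: $44,500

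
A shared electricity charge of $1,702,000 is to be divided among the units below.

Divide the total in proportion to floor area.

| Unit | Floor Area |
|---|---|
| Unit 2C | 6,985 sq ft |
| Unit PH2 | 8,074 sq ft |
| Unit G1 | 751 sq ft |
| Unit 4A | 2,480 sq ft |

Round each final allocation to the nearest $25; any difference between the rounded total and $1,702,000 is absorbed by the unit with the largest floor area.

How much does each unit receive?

Unit 2C: $650,000 · Unit PH2: $751,350 · Unit G1: $69,875 · Unit 4A: $230,775

Sum of floor area: 18,290.
Pro-rata amounts: Unit 2C 6,985/18,290 × $1,702,000 = 649,998.36; Unit PH2 8,074/18,290 × $1,702,000 = 751,336.69; Unit G1 751/18,290 × $1,702,000 = 69,885.29; Unit 4A 2,480/18,290 × $1,702,000 = 230,779.66.
At nearest $25: Unit 2C $650,000; Unit PH2 $751,325; Unit G1 $69,875; Unit 4A $230,775. Sum = $1,701,975.
Difference $1,702,000 − $1,701,975 = +$25 applied to largest floor area (Unit PH2): Unit PH2 becomes $751,350.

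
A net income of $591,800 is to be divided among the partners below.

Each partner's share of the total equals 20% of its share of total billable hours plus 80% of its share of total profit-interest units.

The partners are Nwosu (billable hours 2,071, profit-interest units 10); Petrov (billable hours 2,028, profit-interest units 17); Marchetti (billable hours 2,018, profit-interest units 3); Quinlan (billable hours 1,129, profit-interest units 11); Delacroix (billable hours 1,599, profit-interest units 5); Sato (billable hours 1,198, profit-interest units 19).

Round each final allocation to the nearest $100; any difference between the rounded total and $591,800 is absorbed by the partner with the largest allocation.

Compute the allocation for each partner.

Nwosu: $97,200; Petrov: $147,700; Marchetti: $45,600; Quinlan: $93,400; Delacroix: $55,300; Sato: $152,600

Billable hours total 10,043; profit-interest units total 65.
Combined weights (20% billable hours + 80% profit-interest units): Nwosu 0.1643; Petrov 0.2496; Marchetti 0.0771; Quinlan 0.1579; Delacroix 0.0934; Sato 0.2577.
Pro-rata amounts: Nwosu 97,244.33; Petrov 147,723.40; Marchetti 45,633.86; Quinlan 93,426.25; Delacroix 55,263.19; Sato 152,508.97.
After rounding ($100): Nwosu $97,200; Petrov $147,700; Marchetti $45,600; Quinlan $93,400; Delacroix $55,300; Sato $152,500. Sum = $591,700.
Difference $591,800 − $591,700 = +$100 applied to largest allocation (Sato): Sato becomes $152,600.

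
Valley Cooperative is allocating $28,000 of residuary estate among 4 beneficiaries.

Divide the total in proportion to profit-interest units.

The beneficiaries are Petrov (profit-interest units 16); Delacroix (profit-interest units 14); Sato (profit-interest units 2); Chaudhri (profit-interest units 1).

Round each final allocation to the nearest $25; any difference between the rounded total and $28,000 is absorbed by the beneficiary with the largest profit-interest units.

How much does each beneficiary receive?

Petrov: $13,575 | Delacroix: $11,875 | Sato: $1,700 | Chaudhri: $850

Profit-interest units total: 16 + 14 + 2 + 1 = 33.
Proportional shares: Petrov 13,575.76; Delacroix 11,878.79; Sato 1,696.97; Chaudhri 848.48.
At nearest $25: Petrov $13,575; Delacroix $11,875; Sato $1,700; Chaudhri $850. Sum = $28,000.
Sum already equals the total — no adjustment.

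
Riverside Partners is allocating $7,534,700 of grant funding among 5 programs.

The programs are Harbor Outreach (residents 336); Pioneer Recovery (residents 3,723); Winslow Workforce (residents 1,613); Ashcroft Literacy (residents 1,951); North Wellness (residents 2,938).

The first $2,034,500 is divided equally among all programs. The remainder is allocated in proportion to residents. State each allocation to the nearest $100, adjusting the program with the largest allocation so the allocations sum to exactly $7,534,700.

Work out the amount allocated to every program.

First tranche $2,034,500 split equally: $406,900 each.
Remainder $5,500,200 by residents (total 10,561): Harbor Outreach 174,989.79 → $175,000; Pioneer Recovery 1,938,949.40 → $1,938,900; Winslow Workforce 840,055.17 → $840,100; Ashcroft Literacy 1,016,086.56 → $1,016,100; North Wellness 1,530,119.08 → $1,530,100.
Totals: Harbor Outreach $406,900 + $175,000 = $581,900; Pioneer Recovery $406,900 + $1,938,900 = $2,345,800; Winslow Workforce $406,900 + $840,100 = $1,247,000; Ashcroft Literacy $406,900 + $1,016,100 = $1,423,000; North Wellness $406,900 + $1,530,100 = $1,937,000.

Harbor Outreach: $581,900 | Pioneer Recovery: $2,345,800 | Winslow Workforce: $1,247,000 | Ashcroft Literacy: $1,423,000 | North Wellness: $1,937,000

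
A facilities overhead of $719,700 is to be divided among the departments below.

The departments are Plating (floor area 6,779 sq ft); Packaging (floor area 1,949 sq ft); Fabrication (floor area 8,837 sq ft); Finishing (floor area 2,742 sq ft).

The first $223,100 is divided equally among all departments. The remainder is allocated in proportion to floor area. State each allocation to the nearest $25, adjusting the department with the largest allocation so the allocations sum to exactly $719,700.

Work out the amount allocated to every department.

First tranche $223,100 split equally: $55,775 each.
Remainder $496,600 by floor area (total 20,307): Plating 165,777.88 → $165,775; Packaging 47,662.06 → $47,650; Fabrication 216,105.49 → $216,100; Finishing 67,054.57 → $67,050.
Rounding difference +$25 on remainder applied to Fabrication.
Totals: Plating $55,775 + $165,775 = $221,550; Packaging $55,775 + $47,650 = $103,425; Fabrication $55,775 + $216,125 = $271,900; Finishing $55,775 + $67,050 = $122,825.

Plating: $221,550 | Packaging: $103,425 | Fabrication: $271,900 | Finishing: $122,825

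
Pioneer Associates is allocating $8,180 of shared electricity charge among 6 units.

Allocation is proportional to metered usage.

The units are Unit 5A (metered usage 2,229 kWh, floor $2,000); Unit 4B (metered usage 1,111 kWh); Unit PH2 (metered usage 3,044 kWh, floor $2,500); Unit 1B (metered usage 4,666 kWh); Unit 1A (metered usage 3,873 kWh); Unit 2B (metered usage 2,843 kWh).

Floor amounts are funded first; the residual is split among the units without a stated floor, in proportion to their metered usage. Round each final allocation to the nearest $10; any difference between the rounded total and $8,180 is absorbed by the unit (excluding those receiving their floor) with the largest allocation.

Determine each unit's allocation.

Guaranteed amounts: Unit 5A $2,000; Unit PH2 $2,500. Balance $3,680.
Balance split over remaining metered usage 12,493: Unit 4B 327.26 → $330; Unit 1B 1,374.44 → $1,370; Unit 1A 1,140.85 → $1,140; Unit 2B 837.45 → $840.

Unit 5A: $2,000; Unit 4B: $330; Unit PH2: $2,500; Unit 1B: $1,370; Unit 1A: $1,140; Unit 2B: $840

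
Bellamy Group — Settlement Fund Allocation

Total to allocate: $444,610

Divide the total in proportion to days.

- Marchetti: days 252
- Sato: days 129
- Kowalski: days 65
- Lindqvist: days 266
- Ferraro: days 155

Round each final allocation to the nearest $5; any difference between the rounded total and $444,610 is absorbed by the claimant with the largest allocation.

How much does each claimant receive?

Combined days = 867.
Unrounded shares: Marchetti 252/867 × $444,610 = 129,229.20; Sato 129/867 × $444,610 = 66,153.04; Kowalski 65/867 × $444,610 = 33,332.93; Lindqvist 266/867 × $444,610 = 136,408.60; Ferraro 155/867 × $444,610 = 79,486.22.
After rounding ($5): Marchetti $129,230; Sato $66,155; Kowalski $33,335; Lindqvist $136,410; Ferraro $79,485. Sum = $444,615.
Difference $444,610 − $444,615 = −$5 applied to largest allocation (Lindqvist): Lindqvist becomes $136,405.

Marchetti: $129,230 · Sato: $66,155 · Kowalski: $33,335 · Lindqvist: $136,405 · Ferraro: $79,485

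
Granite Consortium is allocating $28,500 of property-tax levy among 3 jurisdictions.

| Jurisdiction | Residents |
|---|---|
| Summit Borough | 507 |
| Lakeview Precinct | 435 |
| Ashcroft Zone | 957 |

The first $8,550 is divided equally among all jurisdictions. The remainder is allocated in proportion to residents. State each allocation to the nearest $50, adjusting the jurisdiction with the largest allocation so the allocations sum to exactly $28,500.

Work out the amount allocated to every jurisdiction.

$8,550 shared equally gives $2,850 per jurisdiction.
Remainder $19,950 by residents (total 1,899): Summit Borough 5,326.30 → $5,350; Lakeview Precinct 4,569.91 → $4,550; Ashcroft Zone 10,053.79 → $10,050.
Totals: Summit Borough $2,850 + $5,350 = $8,200; Lakeview Precinct $2,850 + $4,550 = $7,400; Ashcroft Zone $2,850 + $10,050 = $12,900.

Summit Borough: $8,200 | Lakeview Precinct: $7,400 | Ashcroft Zone: $12,900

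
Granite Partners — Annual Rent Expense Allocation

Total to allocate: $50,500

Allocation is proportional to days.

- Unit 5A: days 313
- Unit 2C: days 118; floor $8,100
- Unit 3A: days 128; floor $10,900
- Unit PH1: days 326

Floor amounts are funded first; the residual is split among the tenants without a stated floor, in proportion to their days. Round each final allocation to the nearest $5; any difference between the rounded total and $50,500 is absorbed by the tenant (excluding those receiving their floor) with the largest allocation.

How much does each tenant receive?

Unit 5A: $15,430 · Unit 2C: $8,100 · Unit 3A: $10,900 · Unit PH1: $16,070

Guaranteed amounts: Unit 2C $8,100; Unit 3A $10,900. Residual $31,500.
Residual split over remaining days 639: Unit 5A 15,429.58 → $15,430; Unit PH1 16,070.42 → $16,070.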